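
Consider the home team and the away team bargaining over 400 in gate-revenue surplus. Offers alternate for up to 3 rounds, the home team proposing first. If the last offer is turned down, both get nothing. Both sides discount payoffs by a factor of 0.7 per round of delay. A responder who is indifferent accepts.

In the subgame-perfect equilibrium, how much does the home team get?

316

Round 3 (the home team proposes): rejection yields 0 for the away team; the home team offers 0 and keeps 400.
Round 2 (the away team proposes): the home team can get 400 next round, worth 0.7 × 400 = 280 now, so the away team offers 280, keeping 120.
Round 1 (the home team proposes): the away team can get 120 next round, worth 0.7 × 120 = 84 now; the home team offers that and keeps 316.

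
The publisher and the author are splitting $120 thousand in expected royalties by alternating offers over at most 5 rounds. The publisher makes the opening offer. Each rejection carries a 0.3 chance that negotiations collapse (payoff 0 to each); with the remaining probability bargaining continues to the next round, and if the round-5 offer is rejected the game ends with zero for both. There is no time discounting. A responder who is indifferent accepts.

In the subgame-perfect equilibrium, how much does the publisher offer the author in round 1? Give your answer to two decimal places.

Round 5 (the publisher proposes): rejection yields 0 for the author; the publisher offers 0 and keeps 120.
Round 4 (the author proposes): rejecting gives the publisher an expected 0.7 × 120 = 84; the author offers that and keeps 36.
Round 3 (the publisher proposes): rejecting gives the author an expected 0.7 × 36 = 25.2. The publisher offers 25.2 and keeps 120 − 25.2 = 94.8.
Round 2 (the author proposes): rejecting gives the publisher an expected 0.7 × 94.8 = 66.36; the author offers that and keeps 53.64.
Round 1 (the publisher proposes): rejecting gives the author an expected 0.7 × 53.64 = 37.548. The publisher offers 37.548 and keeps 120 − 37.548 = 82.452.

37.55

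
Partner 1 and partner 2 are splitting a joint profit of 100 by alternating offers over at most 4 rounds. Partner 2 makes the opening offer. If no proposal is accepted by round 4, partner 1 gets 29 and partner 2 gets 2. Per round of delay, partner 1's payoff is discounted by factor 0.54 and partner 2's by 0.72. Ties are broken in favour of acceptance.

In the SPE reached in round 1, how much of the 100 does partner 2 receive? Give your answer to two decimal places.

Round 4 (partner 1 proposes): partner 2 gets 2 if talks fail, so partner 1 offers 2 and keeps 98.
Round 3 (partner 2 proposes): partner 1 can get 98 next round, worth 0.54 × 98 = 52.92 now, so partner 2 offers 52.92, keeping 47.08.
Round 2 (partner 1 proposes): partner 2 can get 47.08 next round, worth 0.72 × 47.08 = 33.8976 now. Partner 1 offers 33.8976 and keeps 100 − 33.8976 = 66.1024.
Round 1 (partner 2 proposes): partner 1 can get 66.1024 next round, worth 0.54 × 66.1024 = 35.695296 now, so partner 2 offers 35.695296, keeping 64.304704.

64.30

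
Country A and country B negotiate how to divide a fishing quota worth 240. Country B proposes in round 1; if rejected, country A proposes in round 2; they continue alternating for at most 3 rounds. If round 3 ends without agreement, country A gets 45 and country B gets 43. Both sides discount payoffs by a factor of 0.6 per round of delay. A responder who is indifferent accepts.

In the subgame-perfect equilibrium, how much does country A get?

Work backward from the last round.
Round 3 (country B proposes): country A gets 45 if talks fail, so country B offers 45 and keeps 195.
Round 2 (country A proposes): country B can get 195 next round, worth 0.6 × 195 = 117 now. Country A offers 117 and keeps 240 − 117 = 123.
Round 1 (country B proposes): country A can get 123 next round, worth 0.6 × 123 = 73.8 now, so country B offers 73.8, keeping 166.2.

73.8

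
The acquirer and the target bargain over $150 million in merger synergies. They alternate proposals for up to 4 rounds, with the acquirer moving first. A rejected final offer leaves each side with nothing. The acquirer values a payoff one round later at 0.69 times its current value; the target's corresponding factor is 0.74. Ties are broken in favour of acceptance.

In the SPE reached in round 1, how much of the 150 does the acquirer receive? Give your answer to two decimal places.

58.91

Round 4 (the target proposes): rejection yields 0 for the acquirer; the target offers 0 and keeps 150.
Round 3 (the acquirer proposes): the target can get 150 next round, worth 0.74 × 150 = 111 now, so the acquirer offers 111, keeping 39.
Round 2 (the target proposes): the acquirer can get 39 next round, worth 0.69 × 39 = 26.91 now. The target offers 26.91 and keeps 150 − 26.91 = 123.09.
Round 1 (the acquirer proposes): the target can get 123.09 next round, worth 0.74 × 123.09 = 91.0866 now; the acquirer offers that and keeps 58.9134.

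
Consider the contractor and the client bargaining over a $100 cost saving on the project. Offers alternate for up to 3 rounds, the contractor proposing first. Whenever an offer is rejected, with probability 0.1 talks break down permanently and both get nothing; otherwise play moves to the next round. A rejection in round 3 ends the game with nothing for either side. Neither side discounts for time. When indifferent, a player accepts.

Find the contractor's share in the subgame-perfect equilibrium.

By backward induction:
Round 3 (the contractor proposes): the client will accept anything ≥ 0, so the contractor offers 0 and keeps 100.
Round 2 (the client proposes): rejecting gives the contractor an expected 0.9 × 100 = 90; the client offers that and keeps 10.
Round 1 (the contractor proposes): rejecting gives the client an expected 0.9 × 10 = 9; the contractor offers that and keeps 91.

91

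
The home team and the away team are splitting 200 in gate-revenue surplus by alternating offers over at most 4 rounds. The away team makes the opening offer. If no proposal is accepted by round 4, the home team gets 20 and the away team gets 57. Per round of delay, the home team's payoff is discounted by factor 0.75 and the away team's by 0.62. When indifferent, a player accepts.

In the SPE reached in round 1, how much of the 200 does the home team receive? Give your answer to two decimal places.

106.87

Round 4 (the home team proposes): the away team gets 57 if talks fail, so the home team offers 57 and keeps 143.
Round 3 (the away team proposes): the home team can get 143 next round, worth 0.75 × 143 = 107.25 now; the away team offers that and keeps 92.75.
Round 2 (the home team proposes): the away team can get 92.75 next round, worth 0.62 × 92.75 = 57.505 now; the home team offers that and keeps 142.495.
Round 1 (the away team proposes): the home team can get 142.495 next round, worth 0.75 × 142.495 = 106.87125 now. The away team offers 106.87125 and keeps 200 − 106.87125 = 93.12875.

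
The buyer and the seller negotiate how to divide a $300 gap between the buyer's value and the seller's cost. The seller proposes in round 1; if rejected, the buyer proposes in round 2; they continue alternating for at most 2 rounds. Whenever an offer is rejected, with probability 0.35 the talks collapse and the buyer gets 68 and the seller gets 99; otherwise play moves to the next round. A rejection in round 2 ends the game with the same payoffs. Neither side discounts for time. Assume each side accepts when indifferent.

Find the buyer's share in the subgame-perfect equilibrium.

Round 2 (the buyer proposes): the seller gets 99 if talks fail, so the buyer offers 99 and keeps 201.
Round 1 (the seller proposes): rejecting gives the buyer an expected 0.65 × 201 + 0.35 × 68 = 154.45; the seller offers that and keeps 145.55.

154.45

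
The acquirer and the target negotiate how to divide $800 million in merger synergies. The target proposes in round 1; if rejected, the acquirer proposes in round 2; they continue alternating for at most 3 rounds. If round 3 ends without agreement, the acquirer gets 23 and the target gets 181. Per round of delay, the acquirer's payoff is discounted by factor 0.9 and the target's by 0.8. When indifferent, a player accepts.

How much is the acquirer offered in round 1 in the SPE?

Round 3 (the target proposes): the acquirer gets 23 if talks fail, so the target offers 23 and keeps 777.
Round 2 (the acquirer proposes): the target can get 777 next round, worth 0.8 × 777 = 621.6 now. The acquirer offers 621.6 and keeps 800 − 621.6 = 178.4.
Round 1 (the target proposes): the acquirer can get 178.4 next round, worth 0.9 × 178.4 = 160.56 now; the target offers that and keeps 639.44.

160.56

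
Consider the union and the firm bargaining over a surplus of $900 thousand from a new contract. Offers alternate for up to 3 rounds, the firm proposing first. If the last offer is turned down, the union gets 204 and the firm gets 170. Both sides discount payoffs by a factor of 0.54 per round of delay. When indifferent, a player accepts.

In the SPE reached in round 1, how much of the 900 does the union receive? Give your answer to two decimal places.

283.05

Round 3 (the firm proposes): the union gets 204 if talks fail, so the firm offers 204 and keeps 696.
Round 2 (the union proposes): the firm can get 696 next round, worth 0.54 × 696 = 375.84 now; the union offers that and keeps 524.16.
Round 1 (the firm proposes): the union can get 524.16 next round, worth 0.54 × 524.16 = 283.0464 now. The firm offers 283.0464 and keeps 900 − 283.0464 = 616.9536.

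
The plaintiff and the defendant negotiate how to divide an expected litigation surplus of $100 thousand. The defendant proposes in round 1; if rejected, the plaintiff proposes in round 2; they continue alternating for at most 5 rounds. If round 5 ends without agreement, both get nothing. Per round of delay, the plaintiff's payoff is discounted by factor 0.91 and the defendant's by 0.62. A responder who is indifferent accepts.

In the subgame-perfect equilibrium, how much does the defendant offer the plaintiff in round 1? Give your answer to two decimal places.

54.09

By backward induction:
Round 5 (the defendant proposes): rejection yields 0 for the plaintiff; the defendant offers 0 and keeps 100.
Round 4 (the plaintiff proposes): the defendant can get 100 next round, worth 0.62 × 100 = 62 now, so the plaintiff offers 62, keeping 38.
Round 3 (the defendant proposes): the plaintiff can get 38 next round, worth 0.91 × 38 = 34.58 now. The defendant offers 34.58 and keeps 100 − 34.58 = 65.42.
Round 2 (the plaintiff proposes): the defendant can get 65.42 next round, worth 0.62 × 65.42 = 40.5604 now. The plaintiff offers 40.5604 and keeps 100 − 40.5604 = 59.4396.
Round 1 (the defendant proposes): the plaintiff can get 59.4396 next round, worth 0.91 × 59.4396 = 54.090036 now. The defendant offers 54.090036 and keeps 100 − 54.090036 = 45.909964.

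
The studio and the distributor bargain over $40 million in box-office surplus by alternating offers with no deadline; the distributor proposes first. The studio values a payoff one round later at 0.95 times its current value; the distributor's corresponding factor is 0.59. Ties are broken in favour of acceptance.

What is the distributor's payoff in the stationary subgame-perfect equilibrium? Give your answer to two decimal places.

When the distributor proposes, the studio accepts any offer worth at least 0.95 times what the studio would get by proposing next round; and vice versa.
This gives x = 40 − 0.95y and y = 40 − 0.59x, where x and y are each side's share when it proposes.
Hence (1 − 0.95·0.59)x = 40(1 − 0.95), i.e. 0.4395·x = 2.
x ≈ 4.5506; the studio's share is 40 − x ≈ 35.4494.

4.55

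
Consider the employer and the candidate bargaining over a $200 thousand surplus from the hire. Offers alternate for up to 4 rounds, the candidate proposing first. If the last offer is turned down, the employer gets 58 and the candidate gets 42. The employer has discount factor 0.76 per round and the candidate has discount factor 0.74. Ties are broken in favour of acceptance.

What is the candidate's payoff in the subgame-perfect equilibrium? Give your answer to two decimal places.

92.95

Round 4 (the employer proposes): the candidate gets 42 if talks fail, so the employer offers 42 and keeps 158.
Round 3 (the candidate proposes): the employer can get 158 next round, worth 0.76 × 158 = 120.08 now. The candidate offers 120.08 and keeps 200 − 120.08 = 79.92.
Round 2 (the employer proposes): the candidate can get 79.92 next round, worth 0.74 × 79.92 = 59.1408 now, so the employer offers 59.1408, keeping 140.8592.
Round 1 (the candidate proposes): the employer can get 140.8592 next round, worth 0.76 × 140.8592 = 107.052992 now; the candidate offers that and keeps 92.947008.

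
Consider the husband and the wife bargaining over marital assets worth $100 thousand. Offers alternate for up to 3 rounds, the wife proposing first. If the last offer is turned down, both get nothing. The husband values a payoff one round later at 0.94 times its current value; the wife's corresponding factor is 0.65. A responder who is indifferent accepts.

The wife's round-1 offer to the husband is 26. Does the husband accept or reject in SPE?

Reject

Work out the husband's continuation value if the offer is rejected.
Round 3 (the wife proposes): the husband will accept anything ≥ 0, so the wife offers 0 and keeps 100.
Round 2 (the husband proposes): the wife can get 100 next round, worth 0.65 × 100 = 65 now, so the husband offers 65, keeping 35.
So by rejecting in round 1, the husband gets 35 next round, worth 0.94 × 35 = 32.9 now.
Offer 26 < 32.9, so the husband rejects.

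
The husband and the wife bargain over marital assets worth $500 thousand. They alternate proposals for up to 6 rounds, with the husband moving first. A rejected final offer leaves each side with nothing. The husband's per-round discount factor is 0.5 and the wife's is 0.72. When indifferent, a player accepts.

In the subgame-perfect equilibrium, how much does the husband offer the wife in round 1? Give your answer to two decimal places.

Round 6 (the wife proposes): the husband will accept anything ≥ 0, so the wife offers 0 and keeps 500.
Round 5 (the husband proposes): the wife can get 500 next round, worth 0.72 × 500 = 360 now, so the husband offers 360, keeping 140.
Round 4 (the wife proposes): the husband can get 140 next round, worth 0.5 × 140 = 70 now, so the wife offers 70, keeping 430.
Round 3 (the husband proposes): the wife can get 430 next round, worth 0.72 × 430 = 309.6 now; the husband offers that and keeps 190.4.
Round 2 (the wife proposes): the husband can get 190.4 next round, worth 0.5 × 190.4 = 95.2 now, so the wife offers 95.2, keeping 404.8.
Round 1 (the husband proposes): the wife can get 404.8 next round, worth 0.72 × 404.8 = 291.456 now. The husband offers 291.456 and keeps 500 − 291.456 = 208.544.

291.46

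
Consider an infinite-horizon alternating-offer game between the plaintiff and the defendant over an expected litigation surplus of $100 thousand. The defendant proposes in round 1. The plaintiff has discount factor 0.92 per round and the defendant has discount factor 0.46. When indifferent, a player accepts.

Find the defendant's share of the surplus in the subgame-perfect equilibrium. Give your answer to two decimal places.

Let x be the defendant's share when the defendant proposes and y be the plaintiff's share when the plaintiff proposes.
The plaintiff accepts iff offered ≥ 0.92·y, so x = 100 − 0.92y. Symmetrically y = 100 − 0.46x.
Substituting: x = 100 − 0.92(100 − 0.46x), giving x(1 − 0.46·0.92) = 100(1 − 0.92).
So x = 100 × 0.08 / 0.5768 ≈ 13.8696, and the plaintiff receives 100 − x ≈ 86.1304.

13.87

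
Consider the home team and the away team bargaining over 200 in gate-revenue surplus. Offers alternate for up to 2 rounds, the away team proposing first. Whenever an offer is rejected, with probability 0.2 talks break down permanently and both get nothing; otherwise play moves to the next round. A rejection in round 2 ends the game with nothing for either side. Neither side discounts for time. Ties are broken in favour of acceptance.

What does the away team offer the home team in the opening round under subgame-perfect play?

By backward induction:
Round 2 (the home team proposes): the away team will accept anything ≥ 0, so the home team offers 0 and keeps 200.
Round 1 (the away team proposes): rejecting gives the home team an expected 0.8 × 200 = 160. The away team offers 160 and keeps 200 − 160 = 40.

160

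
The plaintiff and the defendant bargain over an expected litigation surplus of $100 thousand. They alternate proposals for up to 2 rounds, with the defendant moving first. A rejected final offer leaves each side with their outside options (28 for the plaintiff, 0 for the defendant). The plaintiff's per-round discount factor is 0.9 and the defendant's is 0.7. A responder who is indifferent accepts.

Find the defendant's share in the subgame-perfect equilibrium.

Round 2 (the plaintiff proposes): the defendant will accept anything ≥ 0, so the plaintiff offers 0 and keeps 100.
Round 1 (the defendant proposes): the plaintiff can get 100 next round, worth 0.9 × 100 = 90 now; the defendant offers that and keeps 10.

10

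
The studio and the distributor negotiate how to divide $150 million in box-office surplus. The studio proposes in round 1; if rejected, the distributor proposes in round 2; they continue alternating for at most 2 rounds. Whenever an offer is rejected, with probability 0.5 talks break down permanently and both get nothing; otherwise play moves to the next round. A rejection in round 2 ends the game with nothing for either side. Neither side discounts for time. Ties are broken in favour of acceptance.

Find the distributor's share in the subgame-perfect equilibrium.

75

By backward induction:
Round 2 (the distributor proposes): rejection yields 0 for the studio; the distributor offers 0 and keeps 150.
Round 1 (the studio proposes): rejecting gives the distributor an expected 0.5 × 150 = 75. The studio offers 75 and keeps 150 − 75 = 75.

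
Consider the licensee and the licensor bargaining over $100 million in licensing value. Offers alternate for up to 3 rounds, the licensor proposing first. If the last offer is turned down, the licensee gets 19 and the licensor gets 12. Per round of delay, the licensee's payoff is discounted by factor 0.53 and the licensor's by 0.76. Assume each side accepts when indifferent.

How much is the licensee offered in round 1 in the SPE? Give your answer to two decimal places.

20.37

Work backward from the last round.
Round 3 (the licensor proposes): the licensee gets 19 if talks fail, so the licensor offers 19 and keeps 81.
Round 2 (the licensee proposes): the licensor can get 81 next round, worth 0.76 × 81 = 61.56 now. The licensee offers 61.56 and keeps 100 − 61.56 = 38.44.
Round 1 (the licensor proposes): the licensee can get 38.44 next round, worth 0.53 × 38.44 = 20.3732 now, so the licensor offers 20.3732, keeping 79.6268.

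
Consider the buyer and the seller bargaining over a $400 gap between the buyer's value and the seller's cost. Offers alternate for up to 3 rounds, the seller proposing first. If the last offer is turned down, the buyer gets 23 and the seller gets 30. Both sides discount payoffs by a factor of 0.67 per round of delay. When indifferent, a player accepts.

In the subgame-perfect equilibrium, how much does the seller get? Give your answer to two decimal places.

By backward induction:
Round 3 (the seller proposes): the buyer gets 23 if talks fail, so the seller offers 23 and keeps 377.
Round 2 (the buyer proposes): the seller can get 377 next round, worth 0.67 × 377 = 252.59 now; the buyer offers that and keeps 147.41.
Round 1 (the seller proposes): the buyer can get 147.41 next round, worth 0.67 × 147.41 = 98.7647 now. The seller offers 98.7647 and keeps 400 − 98.7647 = 301.2353.

301.24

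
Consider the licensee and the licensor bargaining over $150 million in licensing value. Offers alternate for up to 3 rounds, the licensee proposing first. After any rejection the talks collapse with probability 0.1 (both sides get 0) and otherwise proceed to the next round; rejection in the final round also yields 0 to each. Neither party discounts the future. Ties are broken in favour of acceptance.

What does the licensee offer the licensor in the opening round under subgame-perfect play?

13.5

Round 3 (the licensee proposes): the licensor will accept anything ≥ 0, so the licensee offers 0 and keeps 150.
Round 2 (the licensor proposes): rejecting gives the licensee an expected 0.9 × 150 = 135; the licensor offers that and keeps 15.
Round 1 (the licensee proposes): rejecting gives the licensor an expected 0.9 × 15 = 13.5; the licensee offers that and keeps 136.5.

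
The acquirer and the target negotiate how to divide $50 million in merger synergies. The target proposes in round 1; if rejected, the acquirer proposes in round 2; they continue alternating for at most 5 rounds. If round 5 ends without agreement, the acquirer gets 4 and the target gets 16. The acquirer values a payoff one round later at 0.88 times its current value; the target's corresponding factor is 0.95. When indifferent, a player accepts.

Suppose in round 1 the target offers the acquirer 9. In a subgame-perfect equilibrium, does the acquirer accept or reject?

Accept

Work out the acquirer's continuation value if the offer is rejected.
Round 5 (the target proposes): the acquirer gets 4 if talks fail, so the target offers 4 and keeps 46.
Round 4 (the acquirer proposes): the target can get 46 next round, worth 0.95 × 46 = 43.7 now; the acquirer offers that and keeps 6.3.
Round 3 (the target proposes): the acquirer can get 6.3 next round, worth 0.88 × 6.3 = 5.544 now; the target offers that and keeps 44.456.
Round 2 (the acquirer proposes): the target can get 44.456 next round, worth 0.95 × 44.456 = 42.2332 now; the acquirer offers that and keeps 7.7668.
So by rejecting in round 1, the acquirer gets 7.7668 next round, worth 0.88 × 7.7668 = 6.834784 now.
Offer 9 ≥ 6.834784, so the acquirer accepts.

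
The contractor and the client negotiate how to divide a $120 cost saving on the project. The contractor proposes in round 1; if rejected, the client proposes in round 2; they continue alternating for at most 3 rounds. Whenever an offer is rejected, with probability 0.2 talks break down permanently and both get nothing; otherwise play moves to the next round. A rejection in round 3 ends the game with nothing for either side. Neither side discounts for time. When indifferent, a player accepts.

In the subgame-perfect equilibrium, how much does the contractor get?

100.8

By backward induction:
Round 3 (the contractor proposes): rejection yields 0 for the client; the contractor offers 0 and keeps 120.
Round 2 (the client proposes): rejecting gives the contractor an expected 0.8 × 120 = 96; the client offers that and keeps 24.
Round 1 (the contractor proposes): rejecting gives the client an expected 0.8 × 24 = 19.2; the contractor offers that and keeps 100.8.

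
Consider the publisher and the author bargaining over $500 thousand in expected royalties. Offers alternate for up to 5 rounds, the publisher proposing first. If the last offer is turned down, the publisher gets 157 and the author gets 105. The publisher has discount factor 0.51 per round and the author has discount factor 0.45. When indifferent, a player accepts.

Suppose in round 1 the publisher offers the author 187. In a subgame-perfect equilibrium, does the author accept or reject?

Work out the author's continuation value if the offer is rejected.
Round 5 (the publisher proposes): the author gets 105 if talks fail, so the publisher offers 105 and keeps 395.
Round 4 (the author proposes): the publisher can get 395 next round, worth 0.51 × 395 = 201.45 now, so the author offers 201.45, keeping 298.55.
Round 3 (the publisher proposes): the author can get 298.55 next round, worth 0.45 × 298.55 = 134.3475 now; the publisher offers that and keeps 365.6525.
Round 2 (the author proposes): the publisher can get 365.6525 next round, worth 0.51 × 365.6525 = 186.482775 now; the author offers that and keeps 313.517225.
So by rejecting in round 1, the author gets 313.517225 next round, worth 0.45 × 313.517225 = 141.08275125 now.
Offer 187 ≥ 141.08275125, so the author accepts.

Accept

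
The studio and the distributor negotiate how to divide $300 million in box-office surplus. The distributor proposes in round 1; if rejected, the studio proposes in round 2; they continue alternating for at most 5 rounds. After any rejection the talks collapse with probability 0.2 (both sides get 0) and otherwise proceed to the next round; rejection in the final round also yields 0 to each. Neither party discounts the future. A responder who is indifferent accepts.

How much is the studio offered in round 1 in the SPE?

Round 5 (the distributor proposes): rejection yields 0 for the studio; the distributor offers 0 and keeps 300.
Round 4 (the studio proposes): rejecting gives the distributor an expected 0.8 × 300 = 240. The studio offers 240 and keeps 300 − 240 = 60.
Round 3 (the distributor proposes): rejecting gives the studio an expected 0.8 × 60 = 48, so the distributor offers 48, keeping 252.
Round 2 (the studio proposes): rejecting gives the distributor an expected 0.8 × 252 = 201.6. The studio offers 201.6 and keeps 300 − 201.6 = 98.4.
Round 1 (the distributor proposes): rejecting gives the studio an expected 0.8 × 98.4 = 78.72. The distributor offers 78.72 and keeps 300 − 78.72 = 221.28.

78.72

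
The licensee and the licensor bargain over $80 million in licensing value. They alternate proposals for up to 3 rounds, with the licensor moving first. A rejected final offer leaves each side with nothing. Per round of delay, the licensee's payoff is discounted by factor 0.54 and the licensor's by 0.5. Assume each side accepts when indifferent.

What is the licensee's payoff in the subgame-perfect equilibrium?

21.6

Round 3 (the licensor proposes): the licensee will accept anything ≥ 0, so the licensor offers 0 and keeps 80.
Round 2 (the licensee proposes): the licensor can get 80 next round, worth 0.5 × 80 = 40 now, so the licensee offers 40, keeping 40.
Round 1 (the licensor proposes): the licensee can get 40 next round, worth 0.54 × 40 = 21.6 now; the licensor offers that and keeps 58.4.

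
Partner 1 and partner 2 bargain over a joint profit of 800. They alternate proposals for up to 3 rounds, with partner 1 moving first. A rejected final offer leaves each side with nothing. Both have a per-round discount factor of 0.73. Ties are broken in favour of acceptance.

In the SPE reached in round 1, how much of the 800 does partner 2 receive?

Round 3 (partner 1 proposes): rejection yields 0 for partner 2; partner 1 offers 0 and keeps 800.
Round 2 (partner 2 proposes): partner 1 can get 800 next round, worth 0.73 × 800 = 584 now, so partner 2 offers 584, keeping 216.
Round 1 (partner 1 proposes): partner 2 can get 216 next round, worth 0.73 × 216 = 157.68 now. Partner 1 offers 157.68 and keeps 800 − 157.68 = 642.32.

157.68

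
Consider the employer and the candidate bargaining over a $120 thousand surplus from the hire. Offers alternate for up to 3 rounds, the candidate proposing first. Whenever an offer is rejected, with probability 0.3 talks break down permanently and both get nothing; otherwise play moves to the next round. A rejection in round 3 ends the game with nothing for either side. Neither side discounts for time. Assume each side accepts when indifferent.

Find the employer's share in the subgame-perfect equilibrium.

25.2

By backward induction:
Round 3 (the candidate proposes): rejection yields 0 for the employer; the candidate offers 0 and keeps 120.
Round 2 (the employer proposes): rejecting gives the candidate an expected 0.7 × 120 = 84; the employer offers that and keeps 36.
Round 1 (the candidate proposes): rejecting gives the employer an expected 0.7 × 36 = 25.2; the candidate offers that and keeps 94.8.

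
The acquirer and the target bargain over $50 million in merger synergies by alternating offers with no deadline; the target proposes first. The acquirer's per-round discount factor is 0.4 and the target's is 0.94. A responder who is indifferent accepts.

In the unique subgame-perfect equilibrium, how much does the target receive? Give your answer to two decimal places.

When the target proposes, the acquirer accepts any offer worth at least 0.4 times what the acquirer would get by proposing next round; and vice versa.
This gives x = 50 − 0.4y and y = 50 − 0.94x, where x and y are each side's share when it proposes.
Hence (1 − 0.4·0.94)x = 50(1 − 0.4), i.e. 0.624·x = 30.
x ≈ 48.0769; the acquirer's share is 50 − x ≈ 1.9231.

48.08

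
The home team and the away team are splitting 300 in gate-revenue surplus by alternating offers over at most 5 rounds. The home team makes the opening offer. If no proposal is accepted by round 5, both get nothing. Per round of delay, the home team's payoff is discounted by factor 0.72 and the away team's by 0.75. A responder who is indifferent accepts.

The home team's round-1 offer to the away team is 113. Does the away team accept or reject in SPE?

Round 5 (the home team proposes): the away team will accept anything ≥ 0, so the home team offers 0 and keeps 300.
Round 4 (the away team proposes): the home team can get 300 next round, worth 0.72 × 300 = 216 now; the away team offers that and keeps 84.
Round 3 (the home team proposes): the away team can get 84 next round, worth 0.75 × 84 = 63 now. The home team offers 63 and keeps 300 − 63 = 237.
Round 2 (the away team proposes): the home team can get 237 next round, worth 0.72 × 237 = 170.64 now; the away team offers that and keeps 129.36.
So by rejecting in round 1, the away team gets 129.36 next round, worth 0.75 × 129.36 = 97.02 now.
Offer 113 ≥ 97.02, so the away team accepts.

Accept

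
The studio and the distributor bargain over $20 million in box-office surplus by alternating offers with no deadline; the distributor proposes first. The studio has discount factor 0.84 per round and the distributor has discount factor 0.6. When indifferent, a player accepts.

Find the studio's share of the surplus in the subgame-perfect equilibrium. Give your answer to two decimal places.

13.55

Let x be the distributor's share when the distributor proposes and y be the studio's share when the studio proposes.
The studio accepts iff offered ≥ 0.84·y, so x = 20 − 0.84y. Symmetrically y = 20 − 0.6x.
Substituting: x = 20 − 0.84(20 − 0.6x), giving x(1 − 0.6·0.84) = 20(1 − 0.84).
So x = 20 × 0.16 / 0.496 ≈ 6.4516, and the studio receives 20 − x ≈ 13.5484.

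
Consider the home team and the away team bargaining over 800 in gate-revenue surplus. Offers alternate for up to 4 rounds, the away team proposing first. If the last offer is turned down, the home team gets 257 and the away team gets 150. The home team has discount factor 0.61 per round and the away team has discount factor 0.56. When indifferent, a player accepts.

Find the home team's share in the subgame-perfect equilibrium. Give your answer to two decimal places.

Round 4 (the home team proposes): the away team gets 150 if talks fail, so the home team offers 150 and keeps 650.
Round 3 (the away team proposes): the home team can get 650 next round, worth 0.61 × 650 = 396.5 now. The away team offers 396.5 and keeps 800 − 396.5 = 403.5.
Round 2 (the home team proposes): the away team can get 403.5 next round, worth 0.56 × 403.5 = 225.96 now; the home team offers that and keeps 574.04.
Round 1 (the away team proposes): the home team can get 574.04 next round, worth 0.61 × 574.04 = 350.1644 now, so the away team offers 350.1644, keeping 449.8356.

350.16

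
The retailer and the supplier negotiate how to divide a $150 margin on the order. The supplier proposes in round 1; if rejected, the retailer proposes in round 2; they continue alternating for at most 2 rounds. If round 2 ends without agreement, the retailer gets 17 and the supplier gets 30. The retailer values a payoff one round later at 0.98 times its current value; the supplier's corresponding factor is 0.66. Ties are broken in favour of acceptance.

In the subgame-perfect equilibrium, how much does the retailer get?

117.6

Round 2 (the retailer proposes): the supplier gets 30 if talks fail, so the retailer offers 30 and keeps 120.
Round 1 (the supplier proposes): the retailer can get 120 next round, worth 0.98 × 120 = 117.6 now, so the supplier offers 117.6, keeping 32.4.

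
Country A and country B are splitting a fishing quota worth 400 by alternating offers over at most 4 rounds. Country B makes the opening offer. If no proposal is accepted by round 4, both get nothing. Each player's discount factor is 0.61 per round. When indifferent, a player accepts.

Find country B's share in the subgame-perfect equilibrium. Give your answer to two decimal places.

214.05

By backward induction:
Round 4 (country A proposes): rejection yields 0 for country B; country A offers 0 and keeps 400.
Round 3 (country B proposes): country A can get 400 next round, worth 0.61 × 400 = 244 now; country B offers that and keeps 156.
Round 2 (country A proposes): country B can get 156 next round, worth 0.61 × 156 = 95.16 now; country A offers that and keeps 304.84.
Round 1 (country B proposes): country A can get 304.84 next round, worth 0.61 × 304.84 = 185.9524 now. Country B offers 185.9524 and keeps 400 − 185.9524 = 214.0476.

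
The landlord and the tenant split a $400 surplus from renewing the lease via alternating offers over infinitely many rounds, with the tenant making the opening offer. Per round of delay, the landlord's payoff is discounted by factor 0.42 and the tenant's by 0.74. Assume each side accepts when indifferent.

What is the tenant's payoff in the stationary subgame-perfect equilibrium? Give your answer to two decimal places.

336.62

In a stationary SPE each proposer offers the other exactly their discounted continuation value.
If the tenant keeps x when proposing and the landlord keeps y when proposing, then x = 400 − 0.42y and y = 400 − 0.74x.
Solving: x = 400(1 − 0.42) / (1 − 0.74·0.42) = 232 / 0.6892 ≈ 336.6222.
The landlord gets 400 − 336.6222 ≈ 63.3778.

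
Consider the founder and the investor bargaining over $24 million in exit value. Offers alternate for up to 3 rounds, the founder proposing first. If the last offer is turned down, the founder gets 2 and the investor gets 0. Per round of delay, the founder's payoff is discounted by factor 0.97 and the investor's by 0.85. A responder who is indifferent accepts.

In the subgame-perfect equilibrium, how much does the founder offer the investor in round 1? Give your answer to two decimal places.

Round 3 (the founder proposes): rejection yields 0 for the investor; the founder offers 0 and keeps 24.
Round 2 (the investor proposes): the founder can get 24 next round, worth 0.97 × 24 = 23.28 now, so the investor offers 23.28, keeping 0.72.
Round 1 (the founder proposes): the investor can get 0.72 next round, worth 0.85 × 0.72 = 0.612 now; the founder offers that and keeps 23.388.

0.61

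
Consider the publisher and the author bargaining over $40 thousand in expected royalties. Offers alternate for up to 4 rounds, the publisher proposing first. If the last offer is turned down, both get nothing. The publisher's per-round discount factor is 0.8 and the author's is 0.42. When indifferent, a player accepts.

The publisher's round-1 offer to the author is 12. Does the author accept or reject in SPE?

Round 4 (the author proposes): the publisher will accept anything ≥ 0, so the author offers 0 and keeps 40.
Round 3 (the publisher proposes): the author can get 40 next round, worth 0.42 × 40 = 16.8 now; the publisher offers that and keeps 23.2.
Round 2 (the author proposes): the publisher can get 23.2 next round, worth 0.8 × 23.2 = 18.56 now. The author offers 18.56 and keeps 40 − 18.56 = 21.44.
So by rejecting in round 1, the author gets 21.44 next round, worth 0.42 × 21.44 = 9.0048 now.
Offer 12 ≥ 9.0048, so the author accepts.

Accept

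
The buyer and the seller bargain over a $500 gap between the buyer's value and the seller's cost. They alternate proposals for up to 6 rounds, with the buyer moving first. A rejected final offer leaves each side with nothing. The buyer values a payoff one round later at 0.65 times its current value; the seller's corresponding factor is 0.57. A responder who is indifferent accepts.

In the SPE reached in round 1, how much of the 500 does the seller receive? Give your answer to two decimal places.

Round 6 (the seller proposes): rejection yields 0 for the buyer; the seller offers 0 and keeps 500.
Round 5 (the buyer proposes): the seller can get 500 next round, worth 0.57 × 500 = 285 now, so the buyer offers 285, keeping 215.
Round 4 (the seller proposes): the buyer can get 215 next round, worth 0.65 × 215 = 139.75 now. The seller offers 139.75 and keeps 500 − 139.75 = 360.25.
Round 3 (the buyer proposes): the seller can get 360.25 next round, worth 0.57 × 360.25 = 205.3425 now, so the buyer offers 205.3425, keeping 294.6575.
Round 2 (the seller proposes): the buyer can get 294.6575 next round, worth 0.65 × 294.6575 = 191.527375 now; the seller offers that and keeps 308.472625.
Round 1 (the buyer proposes): the seller can get 308.472625 next round, worth 0.57 × 308.472625 = 175.82939625 now; the buyer offers that and keeps 324.17060375.

175.83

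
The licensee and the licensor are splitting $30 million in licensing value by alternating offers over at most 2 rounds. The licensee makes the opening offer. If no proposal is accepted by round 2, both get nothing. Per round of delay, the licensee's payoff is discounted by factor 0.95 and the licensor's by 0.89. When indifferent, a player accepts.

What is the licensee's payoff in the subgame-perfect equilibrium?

Solve by backward induction from round 2.
Round 2 (the licensor proposes): the licensee will accept anything ≥ 0, so the licensor offers 0 and keeps 30.
Round 1 (the licensee proposes): the licensor can get 30 next round, worth 0.89 × 30 = 26.7 now; the licensee offers that and keeps 3.3.

3.3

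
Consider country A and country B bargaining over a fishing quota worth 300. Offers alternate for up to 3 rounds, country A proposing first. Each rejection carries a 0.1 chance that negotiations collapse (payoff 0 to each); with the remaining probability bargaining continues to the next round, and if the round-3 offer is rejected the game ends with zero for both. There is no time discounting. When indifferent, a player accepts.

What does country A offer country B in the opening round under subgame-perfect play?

Round 3 (country A proposes): rejection yields 0 for country B; country A offers 0 and keeps 300.
Round 2 (country B proposes): rejecting gives country A an expected 0.9 × 300 = 270; country B offers that and keeps 30.
Round 1 (country A proposes): rejecting gives country B an expected 0.9 × 30 = 27; country A offers that and keeps 273.

27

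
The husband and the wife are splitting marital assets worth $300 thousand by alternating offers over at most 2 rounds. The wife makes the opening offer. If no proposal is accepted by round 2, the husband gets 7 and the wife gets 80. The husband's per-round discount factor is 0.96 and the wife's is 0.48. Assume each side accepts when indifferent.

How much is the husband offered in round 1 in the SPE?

Round 2 (the husband proposes): the wife gets 80 if talks fail, so the husband offers 80 and keeps 220.
Round 1 (the wife proposes): the husband can get 220 next round, worth 0.96 × 220 = 211.2 now, so the wife offers 211.2, keeping 88.8.

211.2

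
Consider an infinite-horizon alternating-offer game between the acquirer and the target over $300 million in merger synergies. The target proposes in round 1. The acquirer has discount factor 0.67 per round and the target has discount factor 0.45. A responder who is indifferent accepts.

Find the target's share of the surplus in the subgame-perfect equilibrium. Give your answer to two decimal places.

141.73

When the target proposes, the acquirer accepts any offer worth at least 0.67 times what the acquirer would get by proposing next round; and vice versa.
This gives x = 300 − 0.67y and y = 300 − 0.45x, where x and y are each side's share when it proposes.
Hence (1 − 0.67·0.45)x = 300(1 − 0.67), i.e. 0.6985·x = 99.
x ≈ 141.7323; the acquirer's share is 300 − x ≈ 158.2677.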